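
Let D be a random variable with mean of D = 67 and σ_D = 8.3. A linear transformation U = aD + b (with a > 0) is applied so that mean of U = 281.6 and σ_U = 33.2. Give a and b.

σ_U = a·σ_D (a > 0), so a = 33.2/8.3 = 4.
mean of U = a·mean of D + b, so b = 281.6 − 4·67 = 13.6.

a = 4, b = 13.6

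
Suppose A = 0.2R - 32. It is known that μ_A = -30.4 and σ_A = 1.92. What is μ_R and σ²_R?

From A = 0.2R - 32: μ_A = a·μ_R + b, so μ_R = (μ_A − b)/a = (-30.4 − (-32))/0.2 = 8.
σ²_A = 1.92² = 3.6864.
σ²_A = a²·σ²_R, so σ²_R = 3.6864/0.2² = 92.16.

μ_R = 8, σ²_R = 92.16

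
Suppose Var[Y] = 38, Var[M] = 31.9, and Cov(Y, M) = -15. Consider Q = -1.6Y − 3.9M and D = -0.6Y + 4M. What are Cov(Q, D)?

Cov(Q, D) = -400.26

By bilinearity, Cov(Q, D) = ac·Var[Y] + bd·Var[M] + (ad+bc)·Cov(Y, M), with a=-1.6, b=-3.9, c=-0.6, d=4.
ac·Var[Y] = (-1.6)·(-0.6)·38 = 36.48
bd·Var[M] = (-3.9)·4·31.9 = -497.64
(ad+bc)·Cov(Y, M) = (-4.06)·(-15) = 60.9
Cov(Q, D) = 36.48 + (-497.64) + 60.9 = -400.26.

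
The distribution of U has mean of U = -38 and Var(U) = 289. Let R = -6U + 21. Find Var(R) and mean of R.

Var(R) = 10404, mean of R = 249

R = -6U + 21 is linear with a = -6, b = 21.
Var(R) = a²·Var(U) = (-6)²·289 = 10404 (the additive constant 21 does not affect variance).
mean of R = a·mean of U + b = (-6)·(-38) + 21 = 249.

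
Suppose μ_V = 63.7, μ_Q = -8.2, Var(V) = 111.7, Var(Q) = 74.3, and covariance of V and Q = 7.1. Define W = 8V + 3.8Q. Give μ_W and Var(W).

μ_W = 8·μ_V + 3.8·μ_Q = 8·63.7 + 3.8·(-8.2) = 478.44.
Var(W) = a²·Var(V) + b²·Var(Q) + 2ab·covariance of V and Q with a = 8, b = 3.8.
= 8²·111.7 + 3.8²·74.3 + 2·8·3.8·7.1
= 7148.8 + 1072.892 + 431.68 = 8653.372.

μ_W = 478.44, Var(W) = 8653.372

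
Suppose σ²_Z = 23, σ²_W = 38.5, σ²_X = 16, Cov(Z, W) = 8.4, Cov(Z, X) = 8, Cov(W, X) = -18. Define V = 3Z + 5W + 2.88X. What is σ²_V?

σ²_V = a²·σ²_Z + b²·σ²_W + c²·σ²_X + 2ab·Cov(Z, W) + 2ac·Cov(Z, X) + 2bc·Cov(W, X), with a = 3, b = 5, c = 2.88.
= 207 + 962.5 + 132.7104 + 252 + 138.24 + (-518.4)
= 1174.0504.

σ²_V = 1174.0504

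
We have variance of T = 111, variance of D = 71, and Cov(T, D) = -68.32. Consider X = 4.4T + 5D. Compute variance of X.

variance of X = 917.88

variance of X = a²·variance of T + b²·variance of D + 2ab·Cov(T, D) with a = 4.4, b = 5.
= 4.4²·111 + 5²·71 + 2·4.4·5·(-68.32)
= 2148.96 + 1775 + (-3006.08) = 917.88.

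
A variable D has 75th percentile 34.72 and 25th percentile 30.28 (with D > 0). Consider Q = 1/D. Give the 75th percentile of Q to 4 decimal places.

1/D is decreasing on D > 0, so percentile order reverses: P_{75}(Q) uses P_{25}(D) = 30.28.
P_{75}(Q) = 1/30.28 ≈ 0.033.

75th percentile of Q = 0.033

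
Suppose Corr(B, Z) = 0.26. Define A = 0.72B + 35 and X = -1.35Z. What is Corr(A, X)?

Corr(A, X) = -0.26

Linear rescalings preserve |correlation|; the slopes 0.72 and -1.35 have opposite signs, so the correlation flips sign: Corr(A, X) = −Corr(B, Z) = -0.26.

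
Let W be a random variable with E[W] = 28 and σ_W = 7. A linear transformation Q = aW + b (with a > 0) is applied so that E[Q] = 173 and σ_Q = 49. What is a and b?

a = 7, b = -23

σ_Q = a·σ_W (a > 0), so a = 49/7 = 7.
E[Q] = a·E[W] + b, so b = 173 − 7·28 = -23.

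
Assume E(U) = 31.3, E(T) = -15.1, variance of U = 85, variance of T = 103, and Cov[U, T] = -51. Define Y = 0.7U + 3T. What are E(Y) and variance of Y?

E(Y) = 0.7·E(U) + 3·E(T) = 0.7·31.3 + 3·(-15.1) = -23.39.
variance of Y = a²·variance of U + b²·variance of T + 2ab·Cov[U, T] with a = 0.7, b = 3.
= 0.7²·85 + 3²·103 + 2·0.7·3·(-51)
= 41.65 + 927 + (-214.2) = 754.45.

E(Y) = -23.39, variance of Y = 754.45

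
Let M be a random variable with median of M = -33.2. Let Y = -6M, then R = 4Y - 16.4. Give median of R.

median of Y = (-6)·(-33.2) = 199.2.
median of R = 4·199.2 + (-16.4) = 780.4.

median of R = 780.4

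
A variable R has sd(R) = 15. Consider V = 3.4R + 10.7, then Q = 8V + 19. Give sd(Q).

sd(Q) = 408

sd(V) = |3.4|·15 = 51.
sd(Q) = |8|·51 = 408.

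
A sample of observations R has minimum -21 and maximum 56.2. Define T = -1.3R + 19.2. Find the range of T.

Range(T) = 100.36

Range of R = 56.2 − (-21) = 77.2.
Range(T) = |a|·Range(R) = |-1.3|·77.2 = 100.36.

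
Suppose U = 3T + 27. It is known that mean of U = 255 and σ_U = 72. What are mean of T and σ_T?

From U = 3T + 27: mean of U = a·mean of T + b, so mean of T = (mean of U − b)/a = (255 − 27)/3 = 76.
σ_U = |a|·σ_T, so σ_T = 72/|3| = 24.

mean of T = 76, σ_T = 24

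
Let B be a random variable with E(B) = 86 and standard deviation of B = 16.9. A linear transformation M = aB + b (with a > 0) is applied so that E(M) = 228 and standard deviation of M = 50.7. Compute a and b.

a = 3, b = -30

standard deviation of M = a·standard deviation of B (a > 0), so a = 50.7/16.9 = 3.
E(M) = a·E(B) + b, so b = 228 − 3·86 = -30.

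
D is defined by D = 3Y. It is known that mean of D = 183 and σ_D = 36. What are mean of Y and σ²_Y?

mean of Y = 61, σ²_Y = 144

From D = 3Y: mean of D = a·mean of Y + b, so mean of Y = (mean of D − b)/a = (183 − 0)/3 = 61.
σ²_D = 36² = 1296.
σ²_D = a²·σ²_Y, so σ²_Y = 1296/3² = 144.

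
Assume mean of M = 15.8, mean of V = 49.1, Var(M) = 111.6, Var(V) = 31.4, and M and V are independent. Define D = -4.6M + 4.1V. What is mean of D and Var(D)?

mean of D = (-4.6)·mean of M + 4.1·mean of V = (-4.6)·15.8 + 4.1·49.1 = 128.63.
Var(D) = a²·Var(M) + b²·Var(V) + 2ab·Cov[M, V] with a = -4.6, b = 4.1.
Independence gives Cov[M, V] = 0.
= (-4.6)²·111.6 + 4.1²·31.4 + 2·(-4.6)·4.1·0
= 2361.456 + 527.834 + 0 = 2889.29.

mean of D = 128.63, Var(D) = 2889.29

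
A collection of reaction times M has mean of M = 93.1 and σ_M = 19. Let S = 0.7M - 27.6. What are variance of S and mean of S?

variance of S = 176.89, mean of S = 37.57

S = 0.7M - 27.6 is linear with a = 0.7, b = -27.6.
variance of M = 19² = 361.
variance of S = a²·variance of M = 0.7²·361 = 176.89 (the additive constant -27.6 does not affect variance).
mean of S = a·mean of M + b = 0.7·93.1 + (-27.6) = 37.57.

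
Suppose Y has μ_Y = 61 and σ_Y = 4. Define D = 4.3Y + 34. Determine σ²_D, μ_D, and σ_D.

σ²_D = 295.84, μ_D = 296.3, σ_D = 17.2

D = 4.3Y + 34 is linear with a = 4.3, b = 34.
σ²_Y = 4² = 16.
σ²_D = a²·σ²_Y = 4.3²·16 = 295.84 (the additive constant 34 does not affect variance).
μ_D = a·μ_Y + b = 4.3·61 + 34 = 296.3.
σ_D = |a|·σ_Y = |4.3|·4 = 17.2.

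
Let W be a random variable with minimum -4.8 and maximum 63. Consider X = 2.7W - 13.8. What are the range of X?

Range(X) = 183.06

Range of W = 63 − (-4.8) = 67.8.
Range(X) = |a|·Range(W) = |2.7|·67.8 = 183.06.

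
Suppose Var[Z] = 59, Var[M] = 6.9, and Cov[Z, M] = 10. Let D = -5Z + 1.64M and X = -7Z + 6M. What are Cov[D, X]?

By bilinearity, Cov[D, X] = ac·Var[Z] + bd·Var[M] + (ad+bc)·Cov[Z, M], with a=-5, b=1.64, c=-7, d=6.
ac·Var[Z] = (-5)·(-7)·59 = 2065
bd·Var[M] = 1.64·6·6.9 = 67.896
(ad+bc)·Cov[Z, M] = (-41.48)·10 = -414.8
Cov[D, X] = 2065 + 67.896 + (-414.8) = 1718.096.

Cov[D, X] = 1718.096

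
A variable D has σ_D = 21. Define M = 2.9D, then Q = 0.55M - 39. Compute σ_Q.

σ_M = |2.9|·21 = 60.9.
σ_Q = |0.55|·60.9 = 33.495.

σ_Q = 33.495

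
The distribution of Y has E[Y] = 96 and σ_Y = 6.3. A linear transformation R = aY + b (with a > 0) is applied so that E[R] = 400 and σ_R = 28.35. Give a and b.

a = 4.5, b = -32

σ_R = a·σ_Y (a > 0), so a = 28.35/6.3 = 4.5.
E[R] = a·E[Y] + b, so b = 400 − 4.5·96 = -32.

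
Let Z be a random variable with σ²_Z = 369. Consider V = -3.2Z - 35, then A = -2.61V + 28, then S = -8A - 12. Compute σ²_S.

σ²_S = 1647355.428864

σ²_V = (-3.2)²·369 = 3778.56.
σ²_A = (-2.61)²·3778.56 = 25739.928576.
σ²_S = (-8)²·25739.928576 = 1647355.428864.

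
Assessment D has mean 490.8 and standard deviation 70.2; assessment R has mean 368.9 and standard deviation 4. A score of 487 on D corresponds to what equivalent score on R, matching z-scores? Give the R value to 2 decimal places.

R = 368.68

z = (487 − 490.8)/70.2 ≈ -0.0541.
R = 368.9 + z·4 = 368.9 + (487 − 490.8)·4/70.2 ≈ 368.68.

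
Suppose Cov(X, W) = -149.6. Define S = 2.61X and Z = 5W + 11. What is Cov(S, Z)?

Cov(S, Z) = a·c·Cov(X, W) = 2.61·5·(-149.6) = -1952.28. Additive constants drop out.

Cov(S, Z) = -1952.28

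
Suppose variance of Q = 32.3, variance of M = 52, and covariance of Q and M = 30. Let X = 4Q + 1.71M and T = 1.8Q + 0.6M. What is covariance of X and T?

By bilinearity, covariance of X and T = ac·variance of Q + bd·variance of M + (ad+bc)·covariance of Q and M, with a=4, b=1.71, c=1.8, d=0.6.
ac·variance of Q = 4·1.8·32.3 = 232.56
bd·variance of M = 1.71·0.6·52 = 53.352
(ad+bc)·covariance of Q and M = (5.478)·30 = 164.34
covariance of X and T = 232.56 + 53.352 + 164.34 = 450.252.

covariance of X and T = 450.252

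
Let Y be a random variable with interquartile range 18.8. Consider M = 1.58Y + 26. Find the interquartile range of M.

Under M = aY + b, IQR(M) = |a|·IQR(Y) = |1.58|·18.8 = 29.704 (shifts cancel; spread scales by |a|).

IQR(M) = 29.704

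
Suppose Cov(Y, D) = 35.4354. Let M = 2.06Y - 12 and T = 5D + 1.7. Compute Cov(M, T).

Cov(M, T) = a·c·Cov(Y, D) = 2.06·5·35.4354 = 364.98462. Additive constants drop out.

Cov(M, T) = 364.98462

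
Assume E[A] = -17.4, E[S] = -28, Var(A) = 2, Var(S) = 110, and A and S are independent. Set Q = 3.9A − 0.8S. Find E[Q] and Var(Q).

E[Q] = 3.9·E[A] + (-0.8)·E[S] = 3.9·(-17.4) + (-0.8)·(-28) = -45.46.
Var(Q) = a²·Var(A) + b²·Var(S) + 2ab·covariance of A and S with a = 3.9, b = -0.8.
Independence gives covariance of A and S = 0.
= 3.9²·2 + (-0.8)²·110 + 2·3.9·(-0.8)·0
= 30.42 + 70.4 + 0 = 100.82.

E[Q] = -45.46, Var(Q) = 100.82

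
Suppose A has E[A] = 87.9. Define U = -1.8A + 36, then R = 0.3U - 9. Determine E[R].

E[R] = -45.666

E[U] = (-1.8)·87.9 + 36 = -122.22.
E[R] = 0.3·(-122.22) + (-9) = -45.666.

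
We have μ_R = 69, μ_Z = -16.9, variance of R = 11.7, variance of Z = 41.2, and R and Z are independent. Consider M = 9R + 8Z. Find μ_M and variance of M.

μ_M = 485.8, variance of M = 3584.5

μ_M = 9·μ_R + 8·μ_Z = 9·69 + 8·(-16.9) = 485.8.
variance of M = a²·variance of R + b²·variance of Z + 2ab·Cov(R, Z) with a = 9, b = 8.
Independence gives Cov(R, Z) = 0.
= 9²·11.7 + 8²·41.2 + 2·9·8·0
= 947.7 + 2636.8 + 0 = 3584.5.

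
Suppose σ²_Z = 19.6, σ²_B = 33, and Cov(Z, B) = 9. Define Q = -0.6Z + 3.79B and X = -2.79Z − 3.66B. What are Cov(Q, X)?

By bilinearity, Cov(Q, X) = ac·σ²_Z + bd·σ²_B + (ad+bc)·Cov(Z, B), with a=-0.6, b=3.79, c=-2.79, d=-3.66.
ac·σ²_Z = (-0.6)·(-2.79)·19.6 = 32.8104
bd·σ²_B = 3.79·(-3.66)·33 = -457.7562
(ad+bc)·Cov(Z, B) = (-8.3781)·9 = -75.4029
Cov(Q, X) = 32.8104 + (-457.7562) + (-75.4029) = -500.3487.

Cov(Q, X) = -500.3487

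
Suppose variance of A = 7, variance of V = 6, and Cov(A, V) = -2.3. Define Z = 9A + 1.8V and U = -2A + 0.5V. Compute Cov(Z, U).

Cov(Z, U) = -122.67

By bilinearity, Cov(Z, U) = ac·variance of A + bd·variance of V + (ad+bc)·Cov(A, V), with a=9, b=1.8, c=-2, d=0.5.
ac·variance of A = 9·(-2)·7 = -126
bd·variance of V = 1.8·0.5·6 = 5.4
(ad+bc)·Cov(A, V) = (0.9)·(-2.3) = -2.07
Cov(Z, U) = -126 + 5.4 + (-2.07) = -122.67.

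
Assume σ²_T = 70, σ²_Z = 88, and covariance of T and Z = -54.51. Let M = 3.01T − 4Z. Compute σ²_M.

σ²_M = a²·σ²_T + b²·σ²_Z + 2ab·covariance of T and Z with a = 3.01, b = -4.
= 3.01²·70 + (-4)²·88 + 2·3.01·(-4)·(-54.51)
= 634.207 + 1408 + 1312.6008 = 3354.8078.

σ²_M = 3354.8078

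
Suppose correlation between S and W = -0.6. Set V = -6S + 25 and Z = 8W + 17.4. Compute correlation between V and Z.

correlation between V and Z = 0.6

Linear rescalings preserve |correlation|; the slopes -6 and 8 have opposite signs, so the correlation flips sign: correlation between V and Z = −correlation between S and W = 0.6.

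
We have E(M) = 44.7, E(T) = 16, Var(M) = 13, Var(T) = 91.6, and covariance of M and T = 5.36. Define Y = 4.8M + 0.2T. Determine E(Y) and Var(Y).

E(Y) = 4.8·E(M) + 0.2·E(T) = 4.8·44.7 + 0.2·16 = 217.76.
Var(Y) = a²·Var(M) + b²·Var(T) + 2ab·covariance of M and T with a = 4.8, b = 0.2.
= 4.8²·13 + 0.2²·91.6 + 2·4.8·0.2·5.36
= 299.52 + 3.664 + 10.2912 = 313.4752.

E(Y) = 217.76, Var(Y) = 313.4752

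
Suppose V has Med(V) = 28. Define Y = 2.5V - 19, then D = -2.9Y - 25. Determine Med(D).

Med(Y) = 2.5·28 + (-19) = 51.
Med(D) = (-2.9)·51 + (-25) = -172.9.

Med(D) = -172.9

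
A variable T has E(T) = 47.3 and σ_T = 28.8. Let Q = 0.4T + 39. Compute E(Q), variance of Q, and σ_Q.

E(Q) = 57.92, variance of Q = 132.7104, σ_Q = 11.52

Q = 0.4T + 39 is linear with a = 0.4, b = 39.
E(Q) = a·E(T) + b = 0.4·47.3 + 39 = 57.92.
variance of T = 28.8² = 829.44.
variance of Q = a²·variance of T = 0.4²·829.44 = 132.7104 (the additive constant 39 does not affect variance).
σ_Q = |a|·σ_T = |0.4|·28.8 = 11.52.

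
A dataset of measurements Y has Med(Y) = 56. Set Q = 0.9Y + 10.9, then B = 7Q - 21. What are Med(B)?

Med(B) = 408.1

Med(Q) = 0.9·56 + 10.9 = 61.3.
Med(B) = 7·61.3 + (-21) = 408.1.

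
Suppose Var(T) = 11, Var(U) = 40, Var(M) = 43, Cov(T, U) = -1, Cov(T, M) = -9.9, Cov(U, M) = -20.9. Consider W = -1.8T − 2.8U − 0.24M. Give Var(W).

Var(W) = 304.9936

Var(W) = a²·Var(T) + b²·Var(U) + c²·Var(M) + 2ab·Cov(T, U) + 2ac·Cov(T, M) + 2bc·Cov(U, M), with a = -1.8, b = -2.8, c = -0.24.
= 35.64 + 313.6 + 2.4768 + (-10.08) + (-8.5536) + (-28.0896)
= 304.9936.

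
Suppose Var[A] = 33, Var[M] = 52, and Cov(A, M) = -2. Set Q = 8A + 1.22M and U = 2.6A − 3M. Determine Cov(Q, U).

By bilinearity, Cov(Q, U) = ac·Var[A] + bd·Var[M] + (ad+bc)·Cov(A, M), with a=8, b=1.22, c=2.6, d=-3.
ac·Var[A] = 8·2.6·33 = 686.4
bd·Var[M] = 1.22·(-3)·52 = -190.32
(ad+bc)·Cov(A, M) = (-20.828)·(-2) = 41.656
Cov(Q, U) = 686.4 + (-190.32) + 41.656 = 537.736.

Cov(Q, U) = 537.736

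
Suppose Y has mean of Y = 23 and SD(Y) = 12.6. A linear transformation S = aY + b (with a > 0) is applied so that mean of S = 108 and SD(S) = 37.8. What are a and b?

a = 3, b = 39

SD(S) = a·SD(Y) (a > 0), so a = 37.8/12.6 = 3.
mean of S = a·mean of Y + b, so b = 108 − 3·23 = 39.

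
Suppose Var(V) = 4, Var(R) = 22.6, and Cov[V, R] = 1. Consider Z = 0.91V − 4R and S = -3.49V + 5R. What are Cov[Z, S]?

By bilinearity, Cov[Z, S] = ac·Var(V) + bd·Var(R) + (ad+bc)·Cov[V, R], with a=0.91, b=-4, c=-3.49, d=5.
ac·Var(V) = 0.91·(-3.49)·4 = -12.7036
bd·Var(R) = (-4)·5·22.6 = -452
(ad+bc)·Cov[V, R] = (18.51)·1 = 18.51
Cov[Z, S] = -12.7036 + (-452) + 18.51 = -446.1936.

Cov[Z, S] = -446.1936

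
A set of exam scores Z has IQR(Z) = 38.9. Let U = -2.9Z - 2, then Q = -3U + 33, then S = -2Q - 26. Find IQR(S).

IQR(S) = 676.86

IQR(U) = |-2.9|·38.9 = 112.81.
IQR(Q) = |-3|·112.81 = 338.43.
IQR(S) = |-2|·338.43 = 676.86.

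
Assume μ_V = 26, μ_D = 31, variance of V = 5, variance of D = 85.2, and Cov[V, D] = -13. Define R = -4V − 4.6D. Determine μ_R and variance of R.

μ_R = -246.6, variance of R = 1404.432

μ_R = (-4)·μ_V + (-4.6)·μ_D = (-4)·26 + (-4.6)·31 = -246.6.
variance of R = a²·variance of V + b²·variance of D + 2ab·Cov[V, D] with a = -4, b = -4.6.
= (-4)²·5 + (-4.6)²·85.2 + 2·(-4)·(-4.6)·(-13)
= 80 + 1802.832 + (-478.4) = 1404.432.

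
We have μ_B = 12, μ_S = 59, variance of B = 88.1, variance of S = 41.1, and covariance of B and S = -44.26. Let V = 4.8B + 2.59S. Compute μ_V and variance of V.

μ_V = 210.41, variance of V = 1205.04627

μ_V = 4.8·μ_B + 2.59·μ_S = 4.8·12 + 2.59·59 = 210.41.
variance of V = a²·variance of B + b²·variance of S + 2ab·covariance of B and S with a = 4.8, b = 2.59.
= 4.8²·88.1 + 2.59²·41.1 + 2·4.8·2.59·(-44.26)
= 2029.824 + 275.70291 + (-1100.48064) = 1205.04627.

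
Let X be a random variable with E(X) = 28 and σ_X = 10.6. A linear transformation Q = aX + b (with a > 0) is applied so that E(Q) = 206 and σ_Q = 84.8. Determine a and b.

σ_Q = a·σ_X (a > 0), so a = 84.8/10.6 = 8.
E(Q) = a·E(X) + b, so b = 206 − 8·28 = -18.

a = 8, b = -18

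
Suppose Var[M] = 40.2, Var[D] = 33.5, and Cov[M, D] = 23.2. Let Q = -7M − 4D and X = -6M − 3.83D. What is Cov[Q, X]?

By bilinearity, Cov[Q, X] = ac·Var[M] + bd·Var[D] + (ad+bc)·Cov[M, D], with a=-7, b=-4, c=-6, d=-3.83.
ac·Var[M] = (-7)·(-6)·40.2 = 1688.4
bd·Var[D] = (-4)·(-3.83)·33.5 = 513.22
(ad+bc)·Cov[M, D] = (50.81)·23.2 = 1178.792
Cov[Q, X] = 1688.4 + 513.22 + 1178.792 = 3380.412.

Cov[Q, X] = 3380.412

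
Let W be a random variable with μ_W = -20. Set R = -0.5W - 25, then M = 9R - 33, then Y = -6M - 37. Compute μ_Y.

μ_Y = 971

μ_R = (-0.5)·(-20) + (-25) = -15.
μ_M = 9·(-15) + (-33) = -168.
μ_Y = (-6)·(-168) + (-37) = 971.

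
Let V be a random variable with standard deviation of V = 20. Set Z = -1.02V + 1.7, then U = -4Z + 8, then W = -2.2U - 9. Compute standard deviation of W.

standard deviation of Z = |-1.02|·20 = 20.4.
standard deviation of U = |-4|·20.4 = 81.6.
standard deviation of W = |-2.2|·81.6 = 179.52.

standard deviation of W = 179.52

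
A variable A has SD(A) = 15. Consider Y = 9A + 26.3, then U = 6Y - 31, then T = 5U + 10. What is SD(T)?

SD(Y) = |9|·15 = 135.
SD(U) = |6|·135 = 810.
SD(T) = |5|·810 = 4050.

SD(T) = 4050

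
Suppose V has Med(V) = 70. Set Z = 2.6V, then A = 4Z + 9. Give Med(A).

Med(A) = 737

Med(Z) = 2.6·70 = 182.
Med(A) = 4·182 + 9 = 737.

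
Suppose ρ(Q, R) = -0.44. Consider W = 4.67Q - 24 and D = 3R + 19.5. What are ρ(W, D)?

Linear rescalings preserve correlation up to sign; here the slopes 4.67 and 3 have the same sign, so ρ(W, D) = ρ(Q, R) = -0.44.

ρ(W, D) = -0.44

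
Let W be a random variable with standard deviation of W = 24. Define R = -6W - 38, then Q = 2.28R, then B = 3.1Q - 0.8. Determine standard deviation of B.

standard deviation of B = 1017.792

standard deviation of R = |-6|·24 = 144.
standard deviation of Q = |2.28|·144 = 328.32.
standard deviation of B = |3.1|·328.32 = 1017.792.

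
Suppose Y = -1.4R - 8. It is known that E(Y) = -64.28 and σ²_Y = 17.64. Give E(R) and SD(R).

E(R) = 40.2, SD(R) = 3

From Y = -1.4R - 8: E(Y) = a·E(R) + b, so E(R) = (E(Y) − b)/a = (-64.28 − (-8))/(-1.4) = 40.2.
SD(Y) = √17.64 = 4.2.
SD(Y) = |a|·SD(R), so SD(R) = 4.2/|-1.4| = 3.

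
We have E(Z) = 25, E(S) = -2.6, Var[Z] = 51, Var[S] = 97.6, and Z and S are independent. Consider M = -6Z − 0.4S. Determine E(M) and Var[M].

E(M) = (-6)·E(Z) + (-0.4)·E(S) = (-6)·25 + (-0.4)·(-2.6) = -148.96.
Var[M] = a²·Var[Z] + b²·Var[S] + 2ab·covariance of Z and S with a = -6, b = -0.4.
Independence gives covariance of Z and S = 0.
= (-6)²·51 + (-0.4)²·97.6 + 2·(-6)·(-0.4)·0
= 1836 + 15.616 + 0 = 1851.616.

E(M) = -148.96, Var[M] = 1851.616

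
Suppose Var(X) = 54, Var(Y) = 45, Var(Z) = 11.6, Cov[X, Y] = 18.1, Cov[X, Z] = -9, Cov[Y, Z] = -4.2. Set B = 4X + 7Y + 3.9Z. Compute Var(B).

Var(B) = 3748.916

Var(B) = a²·Var(X) + b²·Var(Y) + c²·Var(Z) + 2ab·Cov[X, Y] + 2ac·Cov[X, Z] + 2bc·Cov[Y, Z], with a = 4, b = 7, c = 3.9.
= 864 + 2205 + 176.436 + 1013.6 + (-280.8) + (-229.32)
= 3748.916.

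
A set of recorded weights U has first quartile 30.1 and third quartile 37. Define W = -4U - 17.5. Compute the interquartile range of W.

IQR(W) = 27.6

IQR of U = Q3 − Q1 = 37 − 30.1 = 6.9.
Under W = aU + b, IQR(W) = |a|·IQR(U) = |-4|·6.9 = 27.6 (shifts cancel; spread scales by |a|).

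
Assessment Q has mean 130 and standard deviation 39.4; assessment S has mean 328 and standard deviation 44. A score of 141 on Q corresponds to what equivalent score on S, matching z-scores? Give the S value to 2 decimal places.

z = (141 − 130)/39.4 ≈ 0.2792.
S = 328 + z·44 = 328 + (141 − 130)·44/39.4 ≈ 340.28.

S = 340.28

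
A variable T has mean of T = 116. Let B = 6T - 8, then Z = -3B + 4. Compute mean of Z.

mean of B = 6·116 + (-8) = 688.
mean of Z = (-3)·688 + 4 = -2060.

mean of Z = -2060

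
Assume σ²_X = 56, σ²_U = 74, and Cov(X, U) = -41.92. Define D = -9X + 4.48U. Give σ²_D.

σ²_D = a²·σ²_X + b²·σ²_U + 2ab·Cov(X, U) with a = -9, b = 4.48.
= (-9)²·56 + 4.48²·74 + 2·(-9)·4.48·(-41.92)
= 4536 + 1485.2096 + 3380.4288 = 9401.6384.

σ²_D = 9401.6384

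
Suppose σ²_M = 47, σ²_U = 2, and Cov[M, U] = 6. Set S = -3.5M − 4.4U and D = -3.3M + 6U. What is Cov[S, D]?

By bilinearity, Cov[S, D] = ac·σ²_M + bd·σ²_U + (ad+bc)·Cov[M, U], with a=-3.5, b=-4.4, c=-3.3, d=6.
ac·σ²_M = (-3.5)·(-3.3)·47 = 542.85
bd·σ²_U = (-4.4)·6·2 = -52.8
(ad+bc)·Cov[M, U] = (-6.48)·6 = -38.88
Cov[S, D] = 542.85 + (-52.8) + (-38.88) = 451.17.

Cov[S, D] = 451.17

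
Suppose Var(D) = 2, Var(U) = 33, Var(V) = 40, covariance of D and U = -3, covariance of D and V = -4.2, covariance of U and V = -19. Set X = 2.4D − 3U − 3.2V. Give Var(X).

Var(X) = a²·Var(D) + b²·Var(U) + c²·Var(V) + 2ab·covariance of D and U + 2ac·covariance of D and V + 2bc·covariance of U and V, with a = 2.4, b = -3, c = -3.2.
= 11.52 + 297 + 409.6 + 43.2 + 64.512 + (-364.8)
= 461.032.

Var(X) = 461.032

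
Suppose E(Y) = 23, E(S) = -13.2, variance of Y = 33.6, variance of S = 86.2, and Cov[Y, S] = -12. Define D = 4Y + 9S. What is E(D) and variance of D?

E(D) = -26.8, variance of D = 6655.8

E(D) = 4·E(Y) + 9·E(S) = 4·23 + 9·(-13.2) = -26.8.
variance of D = a²·variance of Y + b²·variance of S + 2ab·Cov[Y, S] with a = 4, b = 9.
= 4²·33.6 + 9²·86.2 + 2·4·9·(-12)
= 537.6 + 6982.2 + (-864) = 6655.8.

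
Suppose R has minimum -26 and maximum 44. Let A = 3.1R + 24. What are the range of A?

Range of R = 44 − (-26) = 70.
Range(A) = |a|·Range(R) = |3.1|·70 = 217.

Range(A) = 217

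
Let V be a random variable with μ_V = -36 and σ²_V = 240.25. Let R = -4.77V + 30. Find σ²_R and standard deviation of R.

σ²_R = 5466.384225, standard deviation of R = 73.935

R = -4.77V + 30 is linear with a = -4.77, b = 30.
σ²_R = a²·σ²_V = (-4.77)²·240.25 = 5466.384225 (the additive constant 30 does not affect variance).
standard deviation of V = √240.25 = 15.5.
standard deviation of R = |a|·standard deviation of V = |-4.77|·15.5 = 73.935.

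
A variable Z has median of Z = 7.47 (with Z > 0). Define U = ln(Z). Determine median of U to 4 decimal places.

ln(Z) is monotone on this domain, so median of U = ln(7.47) ≈ 2.0109.

median of U = 2.0109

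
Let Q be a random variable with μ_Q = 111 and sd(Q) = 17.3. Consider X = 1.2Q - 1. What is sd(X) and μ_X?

sd(X) = 20.76, μ_X = 132.2

X = 1.2Q - 1 is linear with a = 1.2, b = -1.
sd(X) = |a|·sd(Q) = |1.2|·17.3 = 20.76.
μ_X = a·μ_Q + b = 1.2·111 + (-1) = 132.2.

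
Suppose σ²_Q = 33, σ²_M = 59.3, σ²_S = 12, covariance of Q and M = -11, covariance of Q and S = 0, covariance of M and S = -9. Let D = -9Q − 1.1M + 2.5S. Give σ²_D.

σ²_D = a²·σ²_Q + b²·σ²_M + c²·σ²_S + 2ab·covariance of Q and M + 2ac·covariance of Q and S + 2bc·covariance of M and S, with a = -9, b = -1.1, c = 2.5.
= 2673 + 71.753 + 75 + (-217.8) + 0 + 49.5
= 2651.453.

σ²_D = 2651.453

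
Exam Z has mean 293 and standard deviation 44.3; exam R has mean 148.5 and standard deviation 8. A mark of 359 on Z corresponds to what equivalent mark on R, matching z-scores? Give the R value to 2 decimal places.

R = 160.42

z = (359 − 293)/44.3 ≈ 1.4898.
R = 148.5 + z·8 = 148.5 + (359 − 293)·8/44.3 ≈ 160.42.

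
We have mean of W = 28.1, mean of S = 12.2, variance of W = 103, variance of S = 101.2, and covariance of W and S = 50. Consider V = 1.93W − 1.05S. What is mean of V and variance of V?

mean of V = 41.423, variance of V = 292.5877

mean of V = 1.93·mean of W + (-1.05)·mean of S = 1.93·28.1 + (-1.05)·12.2 = 41.423.
variance of V = a²·variance of W + b²·variance of S + 2ab·covariance of W and S with a = 1.93, b = -1.05.
= 1.93²·103 + (-1.05)²·101.2 + 2·1.93·(-1.05)·50
= 383.6647 + 111.573 + (-202.65) = 292.5877.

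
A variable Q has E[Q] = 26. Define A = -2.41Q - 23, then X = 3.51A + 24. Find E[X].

E[X] = -276.6666

E[A] = (-2.41)·26 + (-23) = -85.66.
E[X] = 3.51·(-85.66) + 24 = -276.6666.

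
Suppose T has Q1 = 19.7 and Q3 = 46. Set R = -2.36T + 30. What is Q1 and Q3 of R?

a = -2.36 < 0 reverses order: Q1(R) comes from Q3(T), Q3(R) from Q1(T).
Q1(R) = (-2.36)·46 + 30 = -78.56; Q3(R) = (-2.36)·19.7 + 30 = -16.492.

Q1(R) = -78.56, Q3(R) = -16.492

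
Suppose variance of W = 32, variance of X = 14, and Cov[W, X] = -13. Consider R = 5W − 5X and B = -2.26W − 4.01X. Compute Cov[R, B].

By bilinearity, Cov[R, B] = ac·variance of W + bd·variance of X + (ad+bc)·Cov[W, X], with a=5, b=-5, c=-2.26, d=-4.01.
ac·variance of W = 5·(-2.26)·32 = -361.6
bd·variance of X = (-5)·(-4.01)·14 = 280.7
(ad+bc)·Cov[W, X] = (-8.75)·(-13) = 113.75
Cov[R, B] = -361.6 + 280.7 + 113.75 = 32.85.

Cov[R, B] = 32.85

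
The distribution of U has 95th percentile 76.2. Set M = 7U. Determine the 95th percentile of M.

95th percentile of M = 533.4

Since a = 7 > 0 the transformation is increasing, so the 95th percentile of M = a·(P_{95} of U) + b = 7·76.2 = 533.4.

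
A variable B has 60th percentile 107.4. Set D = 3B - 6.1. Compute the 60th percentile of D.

Since a = 3 > 0 the transformation is increasing, so the 60th percentile of D = a·(P_{60} of B) + b = 3·107.4 + (-6.1) = 316.1.

60th percentile of D = 316.1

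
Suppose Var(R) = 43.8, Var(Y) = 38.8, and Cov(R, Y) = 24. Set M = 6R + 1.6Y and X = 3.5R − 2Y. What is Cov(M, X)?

Cov(M, X) = 642.04

By bilinearity, Cov(M, X) = ac·Var(R) + bd·Var(Y) + (ad+bc)·Cov(R, Y), with a=6, b=1.6, c=3.5, d=-2.
ac·Var(R) = 6·3.5·43.8 = 919.8
bd·Var(Y) = 1.6·(-2)·38.8 = -124.16
(ad+bc)·Cov(R, Y) = (-6.4)·24 = -153.6
Cov(M, X) = 919.8 + (-124.16) + (-153.6) = 642.04.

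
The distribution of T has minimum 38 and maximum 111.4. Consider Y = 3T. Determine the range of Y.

Range(Y) = 220.2

Range of T = 111.4 − 38 = 73.4.
Range(Y) = |a|·Range(T) = |3|·73.4 = 220.2.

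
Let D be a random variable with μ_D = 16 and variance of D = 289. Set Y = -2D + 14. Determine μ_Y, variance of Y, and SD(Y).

μ_Y = -18, variance of Y = 1156, SD(Y) = 34

Y = -2D + 14 is linear with a = -2, b = 14.
μ_Y = a·μ_D + b = (-2)·16 + 14 = -18.
variance of Y = a²·variance of D = (-2)²·289 = 1156 (the additive constant 14 does not affect variance).
SD(D) = √289 = 17.
SD(Y) = |a|·SD(D) = |-2|·17 = 34.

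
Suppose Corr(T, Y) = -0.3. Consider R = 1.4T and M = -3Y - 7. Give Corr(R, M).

Corr(R, M) = 0.3

Linear rescalings preserve |correlation|; the slopes 1.4 and -3 have opposite signs, so the correlation flips sign: Corr(R, M) = −Corr(T, Y) = 0.3.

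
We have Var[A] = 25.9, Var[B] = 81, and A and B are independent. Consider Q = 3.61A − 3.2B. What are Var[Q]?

Var[Q] = 1166.97139

Var[Q] = a²·Var[A] + b²·Var[B] + 2ab·Cov[A, B] with a = 3.61, b = -3.2.
Independence gives Cov[A, B] = 0.
= 3.61²·25.9 + (-3.2)²·81 + 2·3.61·(-3.2)·0
= 337.53139 + 829.44 + 0 = 1166.97139.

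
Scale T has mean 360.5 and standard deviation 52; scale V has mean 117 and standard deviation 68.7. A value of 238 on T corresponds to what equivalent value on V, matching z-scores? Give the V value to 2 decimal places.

z = (238 − 360.5)/52 ≈ -2.3558.
V = 117 + z·68.7 = 117 + (238 − 360.5)·68.7/52 ≈ -44.84.

V = -44.84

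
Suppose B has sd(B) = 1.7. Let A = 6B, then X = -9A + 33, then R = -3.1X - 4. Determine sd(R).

sd(R) = 284.58

sd(A) = |6|·1.7 = 10.2.
sd(X) = |-9|·10.2 = 91.8.
sd(R) = |-3.1|·91.8 = 284.58.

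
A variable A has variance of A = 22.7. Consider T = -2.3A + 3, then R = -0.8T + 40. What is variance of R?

variance of R = 76.85312

variance of T = (-2.3)²·22.7 = 120.083.
variance of R = (-0.8)²·120.083 = 76.85312.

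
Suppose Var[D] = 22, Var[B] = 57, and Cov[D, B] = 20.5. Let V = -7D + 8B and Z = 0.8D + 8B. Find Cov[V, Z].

Cov[V, Z] = 2508

By bilinearity, Cov[V, Z] = ac·Var[D] + bd·Var[B] + (ad+bc)·Cov[D, B], with a=-7, b=8, c=0.8, d=8.
ac·Var[D] = (-7)·0.8·22 = -123.2
bd·Var[B] = 8·8·57 = 3648
(ad+bc)·Cov[D, B] = (-49.6)·20.5 = -1016.8
Cov[V, Z] = -123.2 + 3648 + (-1016.8) = 2508.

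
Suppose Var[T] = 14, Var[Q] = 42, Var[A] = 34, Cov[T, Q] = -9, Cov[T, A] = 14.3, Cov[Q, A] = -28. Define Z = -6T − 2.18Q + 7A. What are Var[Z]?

Var[Z] = a²·Var[T] + b²·Var[Q] + c²·Var[A] + 2ab·Cov[T, Q] + 2ac·Cov[T, A] + 2bc·Cov[Q, A], with a = -6, b = -2.18, c = 7.
= 504 + 199.6008 + 1666 + (-235.44) + (-1201.2) + 854.56
= 1787.5208.

Var[Z] = 1787.5208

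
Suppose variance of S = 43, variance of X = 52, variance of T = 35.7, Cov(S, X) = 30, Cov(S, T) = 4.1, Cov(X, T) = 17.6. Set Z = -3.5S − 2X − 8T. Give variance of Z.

variance of Z = 4232.35

variance of Z = a²·variance of S + b²·variance of X + c²·variance of T + 2ab·Cov(S, X) + 2ac·Cov(S, T) + 2bc·Cov(X, T), with a = -3.5, b = -2, c = -8.
= 526.75 + 208 + 2284.8 + 420 + 229.6 + 563.2
= 4232.35.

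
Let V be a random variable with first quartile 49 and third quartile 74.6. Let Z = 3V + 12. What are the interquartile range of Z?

IQR of V = Q3 − Q1 = 74.6 − 49 = 25.6.
Under Z = aV + b, IQR(Z) = |a|·IQR(V) = |3|·25.6 = 76.8 (shifts cancel; spread scales by |a|).

IQR(Z) = 76.8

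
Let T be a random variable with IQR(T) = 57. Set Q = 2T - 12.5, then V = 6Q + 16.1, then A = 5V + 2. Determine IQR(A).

IQR(Q) = |2|·57 = 114.
IQR(V) = |6|·114 = 684.
IQR(A) = |5|·684 = 3420.

IQR(A) = 3420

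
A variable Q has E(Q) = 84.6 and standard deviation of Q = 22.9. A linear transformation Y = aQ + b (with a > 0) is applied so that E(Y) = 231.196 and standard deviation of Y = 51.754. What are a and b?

a = 2.26, b = 40

standard deviation of Y = a·standard deviation of Q (a > 0), so a = 51.754/22.9 = 2.26.
E(Y) = a·E(Q) + b, so b = 231.196 − 2.26·84.6 = 40.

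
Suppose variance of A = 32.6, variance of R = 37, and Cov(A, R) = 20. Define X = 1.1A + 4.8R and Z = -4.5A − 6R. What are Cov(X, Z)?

Cov(X, Z) = -1790.97

By bilinearity, Cov(X, Z) = ac·variance of A + bd·variance of R + (ad+bc)·Cov(A, R), with a=1.1, b=4.8, c=-4.5, d=-6.
ac·variance of A = 1.1·(-4.5)·32.6 = -161.37
bd·variance of R = 4.8·(-6)·37 = -1065.6
(ad+bc)·Cov(A, R) = (-28.2)·20 = -564
Cov(X, Z) = -161.37 + (-1065.6) + (-564) = -1790.97.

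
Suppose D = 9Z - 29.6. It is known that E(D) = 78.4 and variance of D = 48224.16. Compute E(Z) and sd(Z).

E(Z) = 12, sd(Z) = 24.4

From D = 9Z - 29.6: E(D) = a·E(Z) + b, so E(Z) = (E(D) − b)/a = (78.4 − (-29.6))/9 = 12.
sd(D) = √48224.16 = 219.6.
sd(D) = |a|·sd(Z), so sd(Z) = 219.6/|9| = 24.4.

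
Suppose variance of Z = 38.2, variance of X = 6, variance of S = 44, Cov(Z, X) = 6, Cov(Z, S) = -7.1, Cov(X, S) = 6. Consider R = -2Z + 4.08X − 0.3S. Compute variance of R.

variance of R = a²·variance of Z + b²·variance of X + c²·variance of S + 2ab·Cov(Z, X) + 2ac·Cov(Z, S) + 2bc·Cov(X, S), with a = -2, b = 4.08, c = -0.3.
= 152.8 + 99.8784 + 3.96 + (-97.92) + (-8.52) + (-14.688)
= 135.5104.

variance of R = 135.5104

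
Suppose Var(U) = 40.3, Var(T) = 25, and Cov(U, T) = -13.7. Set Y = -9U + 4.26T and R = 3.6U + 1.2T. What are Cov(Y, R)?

Cov(Y, R) = -1240.0632

By bilinearity, Cov(Y, R) = ac·Var(U) + bd·Var(T) + (ad+bc)·Cov(U, T), with a=-9, b=4.26, c=3.6, d=1.2.
ac·Var(U) = (-9)·3.6·40.3 = -1305.72
bd·Var(T) = 4.26·1.2·25 = 127.8
(ad+bc)·Cov(U, T) = (4.536)·(-13.7) = -62.1432
Cov(Y, R) = -1305.72 + 127.8 + (-62.1432) = -1240.0632.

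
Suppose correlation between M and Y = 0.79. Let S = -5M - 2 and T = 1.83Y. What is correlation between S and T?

correlation between S and T = -0.79

Linear rescalings preserve |correlation|; the slopes -5 and 1.83 have opposite signs, so the correlation flips sign: correlation between S and T = −correlation between M and Y = -0.79.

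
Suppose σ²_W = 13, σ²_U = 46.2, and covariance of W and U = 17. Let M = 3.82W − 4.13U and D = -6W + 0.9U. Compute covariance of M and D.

covariance of M and D = 10.0206

By bilinearity, covariance of M and D = ac·σ²_W + bd·σ²_U + (ad+bc)·covariance of W and U, with a=3.82, b=-4.13, c=-6, d=0.9.
ac·σ²_W = 3.82·(-6)·13 = -297.96
bd·σ²_U = (-4.13)·0.9·46.2 = -171.7254
(ad+bc)·covariance of W and U = (28.218)·17 = 479.706
covariance of M and D = -297.96 + (-171.7254) + 479.706 = 10.0206.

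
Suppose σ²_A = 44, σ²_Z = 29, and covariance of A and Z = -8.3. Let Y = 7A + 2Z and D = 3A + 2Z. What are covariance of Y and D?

By bilinearity, covariance of Y and D = ac·σ²_A + bd·σ²_Z + (ad+bc)·covariance of A and Z, with a=7, b=2, c=3, d=2.
ac·σ²_A = 7·3·44 = 924
bd·σ²_Z = 2·2·29 = 116
(ad+bc)·covariance of A and Z = (20)·(-8.3) = -166
covariance of Y and D = 924 + 116 + (-166) = 874.

covariance of Y and D = 874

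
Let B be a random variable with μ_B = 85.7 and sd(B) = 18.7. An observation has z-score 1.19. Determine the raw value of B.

B = 107.953

B = μ_B + z·sd(B) = 85.7 + 1.19·18.7 = 107.953.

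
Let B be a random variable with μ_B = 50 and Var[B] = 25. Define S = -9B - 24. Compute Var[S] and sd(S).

Var[S] = 2025, sd(S) = 45

S = -9B - 24 is linear with a = -9, b = -24.
Var[S] = a²·Var[B] = (-9)²·25 = 2025 (the additive constant -24 does not affect variance).
sd(B) = √25 = 5.
sd(S) = |a|·sd(B) = |-9|·5 = 45.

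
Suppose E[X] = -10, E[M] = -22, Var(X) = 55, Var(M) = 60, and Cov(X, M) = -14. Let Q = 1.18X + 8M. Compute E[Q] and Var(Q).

E[Q] = -187.8, Var(Q) = 3652.262

E[Q] = 1.18·E[X] + 8·E[M] = 1.18·(-10) + 8·(-22) = -187.8.
Var(Q) = a²·Var(X) + b²·Var(M) + 2ab·Cov(X, M) with a = 1.18, b = 8.
= 1.18²·55 + 8²·60 + 2·1.18·8·(-14)
= 76.582 + 3840 + (-264.32) = 3652.262.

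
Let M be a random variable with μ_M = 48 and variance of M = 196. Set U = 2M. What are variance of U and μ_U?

variance of U = 784, μ_U = 96

U = 2M is linear with a = 2, b = 0.
variance of U = a²·variance of M = 2²·196 = 784.
μ_U = a·μ_M + b = 2·48 = 96.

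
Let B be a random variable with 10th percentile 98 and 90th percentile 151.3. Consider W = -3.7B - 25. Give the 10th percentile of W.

Since a = -3.7 < 0 the transformation is decreasing, reversing order: the 10th percentile of W corresponds to the 90th percentile of B.
So P_{10}(W) = a·P_{90}(B) + b = (-3.7)·151.3 + (-25) = -584.81.

10th percentile of W = -584.81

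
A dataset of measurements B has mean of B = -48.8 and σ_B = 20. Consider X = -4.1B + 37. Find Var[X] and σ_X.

Var[X] = 6724, σ_X = 82

X = -4.1B + 37 is linear with a = -4.1, b = 37.
Var[B] = 20² = 400.
Var[X] = a²·Var[B] = (-4.1)²·400 = 6724 (the additive constant 37 does not affect variance).
σ_X = |a|·σ_B = |-4.1|·20 = 82.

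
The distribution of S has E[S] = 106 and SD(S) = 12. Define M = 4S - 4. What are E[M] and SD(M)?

M = 4S - 4 is linear with a = 4, b = -4.
E[M] = a·E[S] + b = 4·106 + (-4) = 420.
SD(M) = |a|·SD(S) = |4|·12 = 48.

E[M] = 420, SD(M) = 48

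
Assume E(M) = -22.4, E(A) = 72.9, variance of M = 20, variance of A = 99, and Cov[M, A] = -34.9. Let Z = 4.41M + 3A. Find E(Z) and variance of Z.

E(Z) = 4.41·E(M) + 3·E(A) = 4.41·(-22.4) + 3·72.9 = 119.916.
variance of Z = a²·variance of M + b²·variance of A + 2ab·Cov[M, A] with a = 4.41, b = 3.
= 4.41²·20 + 3²·99 + 2·4.41·3·(-34.9)
= 388.962 + 891 + (-923.454) = 356.508.

E(Z) = 119.916, variance of Z = 356.508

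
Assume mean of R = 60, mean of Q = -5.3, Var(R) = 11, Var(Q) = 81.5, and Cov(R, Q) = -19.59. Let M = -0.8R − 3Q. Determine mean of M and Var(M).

mean of M = (-0.8)·mean of R + (-3)·mean of Q = (-0.8)·60 + (-3)·(-5.3) = -32.1.
Var(M) = a²·Var(R) + b²·Var(Q) + 2ab·Cov(R, Q) with a = -0.8, b = -3.
= (-0.8)²·11 + (-3)²·81.5 + 2·(-0.8)·(-3)·(-19.59)
= 7.04 + 733.5 + (-94.032) = 646.508.

mean of M = -32.1, Var(M) = 646.508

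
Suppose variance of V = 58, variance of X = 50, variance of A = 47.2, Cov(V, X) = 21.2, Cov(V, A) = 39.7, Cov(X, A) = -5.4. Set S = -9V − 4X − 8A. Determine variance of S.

variance of S = 15416.4

variance of S = a²·variance of V + b²·variance of X + c²·variance of A + 2ab·Cov(V, X) + 2ac·Cov(V, A) + 2bc·Cov(X, A), with a = -9, b = -4, c = -8.
= 4698 + 800 + 3020.8 + 1526.4 + 5716.8 + (-345.6)
= 15416.4.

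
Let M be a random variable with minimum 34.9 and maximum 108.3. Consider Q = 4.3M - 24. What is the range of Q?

Range of M = 108.3 − 34.9 = 73.4.
Range(Q) = |a|·Range(M) = |4.3|·73.4 = 315.62.

Range(Q) = 315.62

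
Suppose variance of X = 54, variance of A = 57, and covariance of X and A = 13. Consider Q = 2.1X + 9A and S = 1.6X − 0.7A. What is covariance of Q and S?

covariance of Q and S = -9.57

By bilinearity, covariance of Q and S = ac·variance of X + bd·variance of A + (ad+bc)·covariance of X and A, with a=2.1, b=9, c=1.6, d=-0.7.
ac·variance of X = 2.1·1.6·54 = 181.44
bd·variance of A = 9·(-0.7)·57 = -359.1
(ad+bc)·covariance of X and A = (12.93)·13 = 168.09
covariance of Q and S = 181.44 + (-359.1) + 168.09 = -9.57.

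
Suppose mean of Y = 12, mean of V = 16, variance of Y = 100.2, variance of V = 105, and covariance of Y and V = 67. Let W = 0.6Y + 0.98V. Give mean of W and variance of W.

mean of W = 22.88, variance of W = 215.706

mean of W = 0.6·mean of Y + 0.98·mean of V = 0.6·12 + 0.98·16 = 22.88.
variance of W = a²·variance of Y + b²·variance of V + 2ab·covariance of Y and V with a = 0.6, b = 0.98.
= 0.6²·100.2 + 0.98²·105 + 2·0.6·0.98·67
= 36.072 + 100.842 + 78.792 = 215.706.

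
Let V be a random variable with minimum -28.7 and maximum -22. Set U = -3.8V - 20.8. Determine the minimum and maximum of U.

min(U) = 62.8, max(U) = 88.26

a = -3.8 < 0, so order reverses: min(U) = a·max(V)+b = (-3.8)·(-22) + (-20.8) = 62.8; max(U) = a·min(V)+b = (-3.8)·(-28.7) + (-20.8) = 88.26.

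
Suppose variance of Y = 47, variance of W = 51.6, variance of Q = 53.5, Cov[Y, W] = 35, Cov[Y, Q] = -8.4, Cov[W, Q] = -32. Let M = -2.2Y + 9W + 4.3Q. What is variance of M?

variance of M = a²·variance of Y + b²·variance of W + c²·variance of Q + 2ab·Cov[Y, W] + 2ac·Cov[Y, Q] + 2bc·Cov[W, Q], with a = -2.2, b = 9, c = 4.3.
= 227.48 + 4179.6 + 989.215 + (-1386) + 158.928 + (-2476.8)
= 1692.423.

variance of M = 1692.423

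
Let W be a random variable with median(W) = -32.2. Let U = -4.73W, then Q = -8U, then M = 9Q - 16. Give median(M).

median(U) = (-4.73)·(-32.2) = 152.306.
median(Q) = (-8)·152.306 = -1218.448.
median(M) = 9·(-1218.448) + (-16) = -10982.032.

median(M) = -10982.032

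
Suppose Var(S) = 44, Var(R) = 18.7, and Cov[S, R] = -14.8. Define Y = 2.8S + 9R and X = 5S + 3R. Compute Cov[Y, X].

Cov[Y, X] = 330.58

By bilinearity, Cov[Y, X] = ac·Var(S) + bd·Var(R) + (ad+bc)·Cov[S, R], with a=2.8, b=9, c=5, d=3.
ac·Var(S) = 2.8·5·44 = 616
bd·Var(R) = 9·3·18.7 = 504.9
(ad+bc)·Cov[S, R] = (53.4)·(-14.8) = -790.32
Cov[Y, X] = 616 + 504.9 + (-790.32) = 330.58.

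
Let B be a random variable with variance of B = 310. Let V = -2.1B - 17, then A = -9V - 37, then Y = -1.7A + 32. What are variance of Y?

variance of Y = 320024.439

variance of V = (-2.1)²·310 = 1367.1.
variance of A = (-9)²·1367.1 = 110735.1.
variance of Y = (-1.7)²·110735.1 = 320024.439.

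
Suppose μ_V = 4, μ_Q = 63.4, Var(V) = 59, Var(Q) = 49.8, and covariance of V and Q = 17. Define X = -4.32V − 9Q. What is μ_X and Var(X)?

μ_X = -587.88, Var(X) = 6456.8016

μ_X = (-4.32)·μ_V + (-9)·μ_Q = (-4.32)·4 + (-9)·63.4 = -587.88.
Var(X) = a²·Var(V) + b²·Var(Q) + 2ab·covariance of V and Q with a = -4.32, b = -9.
= (-4.32)²·59 + (-9)²·49.8 + 2·(-4.32)·(-9)·17
= 1101.0816 + 4033.8 + 1321.92 = 6456.8016.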